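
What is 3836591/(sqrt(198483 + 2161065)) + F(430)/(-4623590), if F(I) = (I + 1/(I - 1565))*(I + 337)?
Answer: -374333583/5247774650 + 3836591*sqrt(65543)/393258 ≈ 2497.6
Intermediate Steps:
F(I) = (337 + I)*(I + 1/(-1565 + I)) (F(I) = (I + 1/(-1565 + I))*(337 + I) = (337 + I)*(I + 1/(-1565 + I)))
3836591/(sqrt(198483 + 2161065)) + F(430)/(-4623590) = 3836591/(sqrt(198483 + 2161065)) + ((337 + 430**3 - 527404*430 - 1228*430**2)/(-1565 + 430))/(-4623590) = 3836591/(sqrt(2359548)) + ((337 + 79507000 - 226783720 - 1228*184900)/(-1135))*(-1/4623590) = 3836591/((6*sqrt(65543))) - (337 + 79507000 - 226783720 - 227057200)/1135*(-1/4623590) = 3836591*(sqrt(65543)/393258) - 1/1135*(-374333583)*(-1/4623590) = 3836591*sqrt(65543)/393258 + (374333583/1135)*(-1/4623590) = 3836591*sqrt(65543)/393258 - 374333583/5247774650 = -374333583/5247774650 + 3836591*sqrt(65543)/393258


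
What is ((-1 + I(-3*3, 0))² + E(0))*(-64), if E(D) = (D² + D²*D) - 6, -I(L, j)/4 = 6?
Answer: -39616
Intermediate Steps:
I(L, j) = -24 (I(L, j) = -4*6 = -24)
E(D) = -6 + D² + D³ (E(D) = (D² + D³) - 6 = -6 + D² + D³)
((-1 + I(-3*3, 0))² + E(0))*(-64) = ((-1 - 24)² + (-6 + 0² + 0³))*(-64) = ((-25)² + (-6 + 0 + 0))*(-64) = (625 - 6)*(-64) = 619*(-64) = -39616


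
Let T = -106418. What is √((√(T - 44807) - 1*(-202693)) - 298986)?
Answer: √(-96293 + 5*I*√6049) ≈ 0.6266 + 310.31*I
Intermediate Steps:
√((√(T - 44807) - 1*(-202693)) - 298986) = √((√(-106418 - 44807) - 1*(-202693)) - 298986) = √((√(-151225) + 202693) - 298986) = √((5*I*√6049 + 202693) - 298986) = √((202693 + 5*I*√6049) - 298986) = √(-96293 + 5*I*√6049)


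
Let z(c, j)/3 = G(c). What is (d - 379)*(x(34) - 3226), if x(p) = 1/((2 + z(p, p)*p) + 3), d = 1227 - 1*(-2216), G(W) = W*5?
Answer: -171446025016/17345 ≈ -9.8845e+6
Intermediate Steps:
G(W) = 5*W
z(c, j) = 15*c (z(c, j) = 3*(5*c) = 15*c)
d = 3443 (d = 1227 + 2216 = 3443)
x(p) = 1/(5 + 15*p**2) (x(p) = 1/((2 + (15*p)*p) + 3) = 1/((2 + 15*p**2) + 3) = 1/(5 + 15*p**2))
(d - 379)*(x(34) - 3226) = (3443 - 379)*(1/(5*(1 + 3*34**2)) - 3226) = 3064*(1/(5*(1 + 3*1156)) - 3226) = 3064*(1/(5*(1 + 3468)) - 3226) = 3064*((1/5)/3469 - 3226) = 3064*((1/5)*(1/3469) - 3226) = 3064*(1/17345 - 3226) = 3064*(-55954969/17345) = -171446025016/17345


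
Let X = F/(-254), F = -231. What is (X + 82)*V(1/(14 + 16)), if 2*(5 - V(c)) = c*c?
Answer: 189509941/457200 ≈ 414.50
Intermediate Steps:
V(c) = 5 - c²/2 (V(c) = 5 - c*c/2 = 5 - c²/2)
X = 231/254 (X = -231/(-254) = -231*(-1/254) = 231/254 ≈ 0.90945)
(X + 82)*V(1/(14 + 16)) = (231/254 + 82)*(5 - 1/(2*(14 + 16)²)) = 21059*(5 - (1/30)²/2)/254 = 21059*(5 - ½*1/900)/254 = 21059*(5 - 1/1800)/254 = (21059/254)*(8999/1800) = 189509941/457200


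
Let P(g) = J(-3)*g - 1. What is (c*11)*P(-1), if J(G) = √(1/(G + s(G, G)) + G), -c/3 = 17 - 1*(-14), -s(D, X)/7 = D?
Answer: 1023 + 341*I*√106/2 ≈ 1023.0 + 1755.4*I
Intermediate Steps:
s(D, X) = -7*D
c = -93 (c = -3*(17 - 1*(-14)) = -3*(17 + 14) = -3*31 = -93)
J(G) = √(G - 1/(6*G)) (J(G) = √(1/(G - 7*G) + G) = √(1/(-6*G) + G) = √(-1/(6*G) + G) = √(G - 1/(6*G)))
P(g) = -1 + I*g*√106/6 (P(g) = (√(-6/(-3) + 36*(-3))/6)*g - 1 = (√(-6*(-⅓) - 108)/6)*g - 1 = (√(2 - 108)/6)*g - 1 = (√(-106)/6)*g - 1 = ((I*√106)/6)*g - 1 = (I*√106/6)*g - 1 = I*g*√106/6 - 1 = -1 + I*g*√106/6)
(c*11)*P(-1) = (-93*11)*(-1 + (⅙)*I*(-1)*√106) = -1023*(-1 - I*√106/6) = 1023 + 341*I*√106/2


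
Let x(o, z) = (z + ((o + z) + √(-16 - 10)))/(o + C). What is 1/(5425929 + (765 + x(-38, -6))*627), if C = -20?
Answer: 3311367146/19557346688281773 + 6061*I*√26/19557346688281773 ≈ 1.6932e-7 + 1.5802e-12*I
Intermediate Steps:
x(o, z) = (o + 2*z + I*√26)/(-20 + o) (x(o, z) = (z + ((o + z) + √(-16 - 10)))/(o - 20) = (z + ((o + z) + √(-26)))/(-20 + o) = (z + ((o + z) + I*√26))/(-20 + o) = (z + (o + z + I*√26))/(-20 + o) = (o + 2*z + I*√26)/(-20 + o))
1/(5425929 + (765 + x(-38, -6))*627) = 1/(5425929 + (765 + (-38 + 2*(-6) + I*√26)/(-20 - 38))*627) = 1/(5425929 + (765 + (-38 - 12 + I*√26)/(-58))*627) = 1/(5425929 + (765 - (-50 + I*√26)/58)*627) = 1/(5425929 + (765 + (25/29 - I*√26/58))*627) = 1/(5425929 + (22210/29 - I*√26/58)*627) = 1/(5425929 + (13925670/29 - 627*I*√26/58)) = 1/(171277611/29 - 627*I*√26/58)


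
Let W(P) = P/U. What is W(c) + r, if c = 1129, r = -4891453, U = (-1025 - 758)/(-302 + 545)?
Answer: -8721735046/1783 ≈ -4.8916e+6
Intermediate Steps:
U = -1783/243 ≈ -7.3374
W(P) = -243*P/1783 (W(P) = P/(-1783/243) = P*(-243/1783) = -243*P/1783)
W(c) + r = -243/1783*1129 - 4891453 = -274347/1783 - 4891453 = -8721735046/1783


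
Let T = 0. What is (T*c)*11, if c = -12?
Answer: 0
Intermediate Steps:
(T*c)*11 = (0*(-12))*11 = 0*11 = 0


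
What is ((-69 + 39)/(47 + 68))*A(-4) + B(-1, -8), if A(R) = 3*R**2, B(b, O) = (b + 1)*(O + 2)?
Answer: -288/23 ≈ -12.522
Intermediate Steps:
B(b, O) = (1 + b)*(2 + O)
((-69 + 39)/(47 + 68))*A(-4) + B(-1, -8) = ((-69 + 39)/(47 + 68))*(3*(-4)**2) + (2 - 8 + 2*(-1) - 8*(-1)) = (-30/115)*(3*16) + (2 - 8 - 2 + 8) = -30*1/115*48 + 0 = -6/23*48 + 0 = -288/23 + 0 = -288/23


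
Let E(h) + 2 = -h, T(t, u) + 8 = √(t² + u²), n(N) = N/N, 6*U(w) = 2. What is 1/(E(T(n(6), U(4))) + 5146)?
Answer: 23184/119443963 + 3*√10/238887926 ≈ 0.00019414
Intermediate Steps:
U(w) = ⅓ (U(w) = (⅙)*2 = ⅓)
n(N) = 1
T(t, u) = -8 + √(t² + u²)
E(h) = -2 - h
1/(E(T(n(6), U(4))) + 5146) = 1/((-2 - (-8 + √(1² + (⅓)²))) + 5146) = 1/((-2 - (-8 + √(1 + ⅑))) + 5146) = 1/((-2 - (-8 + √(10/9))) + 5146) = 1/((-2 - (-8 + √10/3)) + 5146) = 1/((-2 + (8 - √10/3)) + 5146) = 1/((6 - √10/3) + 5146) = 1/(5152 - √10/3)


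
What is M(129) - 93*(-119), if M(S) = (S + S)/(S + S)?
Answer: 11068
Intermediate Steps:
M(S) = 1 (M(S) = (2*S)/((2*S)) = (2*S)*(1/(2*S)) = 1)
M(129) - 93*(-119) = 1 - 93*(-119) = 1 - 1*(-11067) = 1 + 11067 = 11068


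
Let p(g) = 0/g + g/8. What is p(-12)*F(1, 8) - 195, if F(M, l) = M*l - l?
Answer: -195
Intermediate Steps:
p(g) = g/8 (p(g) = 0 + g*(⅛) = 0 + g/8 = g/8)
F(M, l) = -l + M*l
p(-12)*F(1, 8) - 195 = ((⅛)*(-12))*(8*(-1 + 1)) - 195 = -12*0 - 195 = -3/2*0 - 195 = 0 - 195 = -195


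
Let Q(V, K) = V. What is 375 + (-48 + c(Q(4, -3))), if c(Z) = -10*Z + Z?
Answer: 291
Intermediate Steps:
c(Z) = -9*Z
375 + (-48 + c(Q(4, -3))) = 375 + (-48 - 9*4) = 375 + (-48 - 36) = 375 - 84 = 291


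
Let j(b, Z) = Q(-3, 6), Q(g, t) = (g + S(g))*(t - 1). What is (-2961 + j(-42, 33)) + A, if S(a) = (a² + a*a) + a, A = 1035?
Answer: -1866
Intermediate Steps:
S(a) = a + 2*a² (S(a) = (a² + a²) + a = 2*a² + a = a + 2*a²)
Q(g, t) = (-1 + t)*(g + g*(1 + 2*g)) (Q(g, t) = (g + g*(1 + 2*g))*(t - 1) = (g + g*(1 + 2*g))*(-1 + t) = (-1 + t)*(g + g*(1 + 2*g)))
j(b, Z) = 60 (j(b, Z) = 2*(-3)*(-1 + 6 - 1*(-3) - 3*6) = 2*(-3)*(-1 + 6 + 3 - 18) = 2*(-3)*(-10) = 60)
(-2961 + j(-42, 33)) + A = (-2961 + 60) + 1035 = -2901 + 1035 = -1866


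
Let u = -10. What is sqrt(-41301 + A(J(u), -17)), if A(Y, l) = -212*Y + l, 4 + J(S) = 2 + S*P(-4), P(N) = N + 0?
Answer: 3*I*sqrt(5486) ≈ 222.2*I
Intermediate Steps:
P(N) = N
J(S) = -2 - 4*S (J(S) = -4 + (2 + S*(-4)) = -4 + (2 - 4*S) = -2 - 4*S)
A(Y, l) = l - 212*Y
sqrt(-41301 + A(J(u), -17)) = sqrt(-41301 + (-17 - 212*(-2 - 4*(-10)))) = sqrt(-41301 + (-17 - 212*(-2 + 40))) = sqrt(-41301 + (-17 - 212*38)) = sqrt(-41301 + (-17 - 8056)) = sqrt(-41301 - 8073) = sqrt(-49374) = 3*I*sqrt(5486)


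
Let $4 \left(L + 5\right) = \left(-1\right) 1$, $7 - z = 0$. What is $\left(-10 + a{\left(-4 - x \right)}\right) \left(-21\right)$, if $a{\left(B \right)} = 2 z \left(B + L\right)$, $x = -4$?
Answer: $\frac{3507}{2} \approx 1753.5$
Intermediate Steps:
$z = 7$ ($z = 7 - 0 = 7 + 0 = 7$)
$L = - \frac{21}{4}$ ($L = -5 + \frac{\left(-1\right) 1}{4} = -5 + \frac{1}{4} \left(-1\right) = -5 - \frac{1}{4} = - \frac{21}{4} \approx -5.25$)
$a{\left(B \right)} = - \frac{147}{2} + 14 B$ ($a{\left(B \right)} = 2 \cdot 7 \left(B - \frac{21}{4}\right) = 2 \cdot 7 \left(- \frac{21}{4} + B\right) = 2 \left(- \frac{147}{4} + 7 B\right) = - \frac{147}{2} + 14 B$)
$\left(-10 + a{\left(-4 - x \right)}\right) \left(-21\right) = \left(-10 - \left(\frac{147}{2} - 14 \left(-4 - -4\right)\right)\right) \left(-21\right) = \left(-10 - \left(\frac{147}{2} - 14 \left(-4 + 4\right)\right)\right) \left(-21\right) = \left(-10 + \left(- \frac{147}{2} + 14 \cdot 0\right)\right) \left(-21\right) = \left(-10 + \left(- \frac{147}{2} + 0\right)\right) \left(-21\right) = \left(-10 - \frac{147}{2}\right) \left(-21\right) = \left(- \frac{167}{2}\right) \left(-21\right) = \frac{3507}{2}$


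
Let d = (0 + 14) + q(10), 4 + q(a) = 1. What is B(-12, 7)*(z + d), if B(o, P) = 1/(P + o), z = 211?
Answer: -222/5 ≈ -44.400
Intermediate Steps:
q(a) = -3 (q(a) = -4 + 1 = -3)
d = 11 (d = (0 + 14) - 3 = 14 - 3 = 11)
B(-12, 7)*(z + d) = (211 + 11)/(7 - 12) = 222/(-5) = -1/5*222 = -222/5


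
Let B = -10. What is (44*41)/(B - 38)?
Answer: -451/12 ≈ -37.583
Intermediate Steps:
(44*41)/(B - 38) = (44*41)/(-10 - 38) = 1804/(-48) = 1804*(-1/48) = -451/12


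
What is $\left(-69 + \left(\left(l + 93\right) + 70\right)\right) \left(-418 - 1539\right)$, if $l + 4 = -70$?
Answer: $-39140$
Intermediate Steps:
$l = -74$ ($l = -4 - 70 = -74$)
$\left(-69 + \left(\left(l + 93\right) + 70\right)\right) \left(-418 - 1539\right) = \left(-69 + \left(\left(-74 + 93\right) + 70\right)\right) \left(-418 - 1539\right) = \left(-69 + \left(19 + 70\right)\right) \left(-1957\right) = \left(-69 + 89\right) \left(-1957\right) = 20 \left(-1957\right) = -39140$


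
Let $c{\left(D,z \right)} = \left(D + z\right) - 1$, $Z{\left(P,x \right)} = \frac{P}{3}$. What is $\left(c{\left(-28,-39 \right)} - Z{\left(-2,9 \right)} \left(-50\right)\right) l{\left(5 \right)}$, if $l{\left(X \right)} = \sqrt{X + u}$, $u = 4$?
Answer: $-304$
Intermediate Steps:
$Z{\left(P,x \right)} = \frac{P}{3}$ ($Z{\left(P,x \right)} = P \frac{1}{3} = \frac{P}{3}$)
$l{\left(X \right)} = \sqrt{4 + X}$ ($l{\left(X \right)} = \sqrt{X + 4} = \sqrt{4 + X}$)
$c{\left(D,z \right)} = -1 + D + z$
$\left(c{\left(-28,-39 \right)} - Z{\left(-2,9 \right)} \left(-50\right)\right) l{\left(5 \right)} = \left(\left(-1 - 28 - 39\right) - \frac{1}{3} \left(-2\right) \left(-50\right)\right) \sqrt{4 + 5} = \left(-68 - \left(- \frac{2}{3}\right) \left(-50\right)\right) \sqrt{9} = \left(-68 - \frac{100}{3}\right) 3 = \left(- \frac{304}{3}\right) 3 = -304$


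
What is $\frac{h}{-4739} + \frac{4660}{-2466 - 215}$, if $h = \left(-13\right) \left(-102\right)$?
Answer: $- \frac{3662678}{1815037} \approx -2.018$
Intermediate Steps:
$h = 1326$
$\frac{h}{-4739} + \frac{4660}{-2466 - 215} = \frac{1326}{-4739} + \frac{4660}{-2466 - 215} = 1326 \left(- \frac{1}{4739}\right) + \frac{4660}{-2681} = - \frac{1326}{4739} + 4660 \left(- \frac{1}{2681}\right) = - \frac{1326}{4739} - \frac{4660}{2681} = - \frac{3662678}{1815037}$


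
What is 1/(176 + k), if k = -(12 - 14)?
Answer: 1/178 ≈ 0.0056180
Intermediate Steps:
k = 2 (k = -1*(-2) = 2)
1/(176 + k) = 1/(176 + 2) = 1/178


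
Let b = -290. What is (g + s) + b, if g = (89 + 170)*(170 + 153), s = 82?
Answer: 83449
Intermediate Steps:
g = 83657 (g = 259*323 = 83657)
(g + s) + b = (83657 + 82) - 290 = 83739 - 290 = 83449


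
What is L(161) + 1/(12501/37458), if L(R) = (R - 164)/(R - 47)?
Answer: 156767/52782 ≈ 2.9701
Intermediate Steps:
L(R) = (-164 + R)/(-47 + R)
L(161) + 1/(12501/37458) = (-164 + 161)/(-47 + 161) + 1/(12501/37458) = -3/114 + 1/(12501*(1/37458)) = (1/114)*(-3) + 1/(1389/4162) = -1/38 + 4162/1389 = 156767/52782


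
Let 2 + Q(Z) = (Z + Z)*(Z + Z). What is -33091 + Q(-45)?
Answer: -24993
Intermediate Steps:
Q(Z) = -2 + 4*Z² (Q(Z) = -2 + (Z + Z)*(Z + Z) = -2 + (2*Z)*(2*Z) = -2 + 4*Z²)
-33091 + Q(-45) = -33091 + (-2 + 4*(-45)²) = -33091 + (-2 + 4*2025) = -33091 + (-2 + 8100) = -33091 + 8098 = -24993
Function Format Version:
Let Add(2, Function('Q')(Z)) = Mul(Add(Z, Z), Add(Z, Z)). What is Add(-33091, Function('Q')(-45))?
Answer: -24993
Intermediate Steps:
Function('Q')(Z) = Add(-2, Mul(4, Pow(Z, 2))) (Function('Q')(Z) = Add(-2, Mul(Add(Z, Z), Add(Z, Z))) = Add(-2, Mul(Mul(2, Z), Mul(2, Z))) = Add(-2, Mul(4, Pow(Z, 2))))
Add(-33091, Function('Q')(-45)) = Add(-33091, Add(-2, Mul(4, Pow(-45, 2)))) = Add(-33091, Add(-2, Mul(4, 2025))) = Add(-33091, Add(-2, 8100)) = Add(-33091, 8098) = -24993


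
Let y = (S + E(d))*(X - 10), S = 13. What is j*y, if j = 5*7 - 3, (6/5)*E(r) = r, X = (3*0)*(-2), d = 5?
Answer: -16480/3 ≈ -5493.3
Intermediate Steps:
X = 0 (X = 0*(-2) = 0)
E(r) = 5*r/6
j = 32 (j = 35 - 3 = 32)
y = -515/3 (y = (13 + (⅚)*5)*(0 - 10) = (13 + 25/6)*(-10) = (103/6)*(-10) = -515/3 ≈ -171.67)
j*y = 32*(-515/3) = -16480/3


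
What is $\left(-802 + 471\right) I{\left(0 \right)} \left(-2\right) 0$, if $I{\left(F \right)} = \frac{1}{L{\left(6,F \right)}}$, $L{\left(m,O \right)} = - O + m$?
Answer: $0$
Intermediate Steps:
$L{\left(m,O \right)} = m - O$
$I{\left(F \right)} = \frac{1}{6 - F}$
$\left(-802 + 471\right) I{\left(0 \right)} \left(-2\right) 0 = \left(-802 + 471\right) - \frac{1}{-6 + 0} \left(-2\right) 0 = - 331 - \frac{1}{-6} \left(-2\right) 0 = - 331 \left(-1\right) \left(- \frac{1}{6}\right) \left(-2\right) 0 = - 331 \cdot \frac{1}{6} \left(-2\right) 0 = - 331 \left(\left(- \frac{1}{3}\right) 0\right) = \left(-331\right) 0 = 0$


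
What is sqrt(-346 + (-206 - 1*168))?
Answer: 12*I*sqrt(5) ≈ 26.833*I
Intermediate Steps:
sqrt(-346 + (-206 - 1*168)) = sqrt(-346 + (-206 - 168)) = sqrt(-346 - 374) = sqrt(-720) = 12*I*sqrt(5)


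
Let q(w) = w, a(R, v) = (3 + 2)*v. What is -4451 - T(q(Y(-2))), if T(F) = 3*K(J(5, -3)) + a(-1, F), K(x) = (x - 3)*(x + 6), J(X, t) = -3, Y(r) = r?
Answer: -4387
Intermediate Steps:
a(R, v) = 5*v
K(x) = (-3 + x)*(6 + x)
T(F) = -54 + 5*F (T(F) = 3*(-18 + (-3)² + 3*(-3)) + 5*F = 3*(-18 + 9 - 9) + 5*F = 3*(-18) + 5*F = -54 + 5*F)
-4451 - T(q(Y(-2))) = -4451 - (-54 + 5*(-2)) = -4451 - (-54 - 10) = -4451 - 1*(-64) = -4451 + 64 = -4387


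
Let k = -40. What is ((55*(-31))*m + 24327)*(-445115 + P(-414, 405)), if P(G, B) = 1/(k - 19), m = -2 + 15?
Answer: -56777981332/59 ≈ -9.6234e+8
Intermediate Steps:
m = 13
P(G, B) = -1/59 (P(G, B) = 1/(-40 - 19) = 1/(-59) = -1/59)
((55*(-31))*m + 24327)*(-445115 + P(-414, 405)) = ((55*(-31))*13 + 24327)*(-445115 - 1/59) = (-1705*13 + 24327)*(-26261786/59) = (-22165 + 24327)*(-26261786/59) = 2162*(-26261786/59) = -56777981332/59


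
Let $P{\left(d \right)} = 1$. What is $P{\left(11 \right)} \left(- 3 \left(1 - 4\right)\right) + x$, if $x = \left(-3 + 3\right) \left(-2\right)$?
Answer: $9$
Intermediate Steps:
$x = 0$ ($x = 0 \left(-2\right) = 0$)
$P{\left(11 \right)} \left(- 3 \left(1 - 4\right)\right) + x = 1 \left(- 3 \left(1 - 4\right)\right) + 0 = 1 \left(\left(-3\right) \left(-3\right)\right) + 0 = 1 \cdot 9 + 0 = 9 + 0 = 9$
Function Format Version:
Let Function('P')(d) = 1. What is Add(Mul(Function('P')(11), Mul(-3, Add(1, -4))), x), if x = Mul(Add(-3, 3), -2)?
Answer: 9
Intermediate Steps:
x = 0 (x = Mul(0, -2) = 0)
Add(Mul(Function('P')(11), Mul(-3, Add(1, -4))), x) = Add(Mul(1, Mul(-3, Add(1, -4))), 0) = Add(Mul(1, Mul(-3, -3)), 0) = Add(Mul(1, 9), 0) = Add(9, 0) = 9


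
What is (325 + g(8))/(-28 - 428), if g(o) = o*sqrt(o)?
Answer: -325/456 - 2*sqrt(2)/57 ≈ -0.76234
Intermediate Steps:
g(o) = o**(3/2)
(325 + g(8))/(-28 - 428) = (325 + 8**(3/2))/(-28 - 428) = (325 + 16*sqrt(2))/(-456) = (325 + 16*sqrt(2))*(-1/456) = -325/456 - 2*sqrt(2)/57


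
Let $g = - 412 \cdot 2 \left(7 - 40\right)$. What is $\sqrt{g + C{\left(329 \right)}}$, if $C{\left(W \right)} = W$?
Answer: $\sqrt{27521} \approx 165.89$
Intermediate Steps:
$g = 27192$ ($g = - 412 \cdot 2 \left(-33\right) = \left(-412\right) \left(-66\right) = 27192$)
$\sqrt{g + C{\left(329 \right)}} = \sqrt{27192 + 329} = \sqrt{27521}$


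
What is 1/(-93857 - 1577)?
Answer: -1/95434 ≈ -1.0478e-5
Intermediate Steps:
1/(-93857 - 1577) = 1/(-95434) = -1/95434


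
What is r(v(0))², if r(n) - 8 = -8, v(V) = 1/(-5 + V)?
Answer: 0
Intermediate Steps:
r(n) = 0 (r(n) = 8 - 8 = 0)
r(v(0))² = 0² = 0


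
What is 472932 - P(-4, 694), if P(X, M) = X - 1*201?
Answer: 473137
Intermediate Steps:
P(X, M) = -201 + X (P(X, M) = X - 201 = -201 + X)
472932 - P(-4, 694) = 472932 - (-201 - 4) = 472932 - 1*(-205) = 472932 + 205 = 473137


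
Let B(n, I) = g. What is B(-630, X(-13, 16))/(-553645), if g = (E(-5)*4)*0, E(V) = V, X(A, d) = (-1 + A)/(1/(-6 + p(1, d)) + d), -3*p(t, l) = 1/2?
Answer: 0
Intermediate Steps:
p(t, l) = -1/6 (p(t, l) = -1/3/2 = -1/3*1/2 = -1/6)
X(A, d) = (-1 + A)/(-6/37 + d) (X(A, d) = (-1 + A)/(1/(-6 - 1/6) + d) = (-1 + A)/(1/(-37/6) + d) = (-1 + A)/(-6/37 + d))
g = 0 (g = -5*4*0 = -20*0 = 0)
B(n, I) = 0
B(-630, X(-13, 16))/(-553645) = 0/(-553645) = 0*(-1/553645) = 0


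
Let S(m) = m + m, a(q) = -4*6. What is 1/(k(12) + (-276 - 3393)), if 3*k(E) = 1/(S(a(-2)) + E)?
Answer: -108/396253 ≈ -0.00027255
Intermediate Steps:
a(q) = -24
S(m) = 2*m
k(E) = 1/(3*(-48 + E)) (k(E) = 1/(3*(2*(-24) + E)) = 1/(3*(-48 + E)))
1/(k(12) + (-276 - 3393)) = 1/(1/(3*(-48 + 12)) + (-276 - 3393)) = 1/((⅓)/(-36) - 3669) = 1/((⅓)*(-1/36) - 3669) = 1/(-1/108 - 3669) = 1/(-396253/108) = -108/396253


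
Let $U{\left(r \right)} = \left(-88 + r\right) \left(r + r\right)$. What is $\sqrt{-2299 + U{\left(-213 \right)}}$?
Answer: $\sqrt{125927} \approx 354.86$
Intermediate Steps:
$U{\left(r \right)} = 2 r \left(-88 + r\right)$ ($U{\left(r \right)} = \left(-88 + r\right) 2 r = 2 r \left(-88 + r\right)$)
$\sqrt{-2299 + U{\left(-213 \right)}} = \sqrt{-2299 + 2 \left(-213\right) \left(-88 - 213\right)} = \sqrt{-2299 + 2 \left(-213\right) \left(-301\right)} = \sqrt{-2299 + 128226} = \sqrt{125927}$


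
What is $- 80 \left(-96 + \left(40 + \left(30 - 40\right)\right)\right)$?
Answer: $5280$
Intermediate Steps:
$- 80 \left(-96 + \left(40 + \left(30 - 40\right)\right)\right) = - 80 \left(-96 + \left(40 - 10\right)\right) = - 80 \left(-96 + 30\right) = \left(-80\right) \left(-66\right) = 5280$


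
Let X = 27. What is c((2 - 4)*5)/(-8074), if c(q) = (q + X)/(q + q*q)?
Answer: -17/726660 ≈ -2.3395e-5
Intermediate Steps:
c(q) = (27 + q)/(q + q²) (c(q) = (q + 27)/(q + q*q) = (27 + q)/(q + q²))
c((2 - 4)*5)/(-8074) = ((27 + (2 - 4)*5)/((((2 - 4)*5))*(1 + (2 - 4)*5)))/(-8074) = ((27 - 2*5)/(((-2*5))*(1 - 2*5)))*(-1/8074) = ((27 - 10)/((-10)*(1 - 10)))*(-1/8074) = -⅒*17/(-9)*(-1/8074) = -⅒*(-⅑)*17*(-1/8074) = (17/90)*(-1/8074) = -17/726660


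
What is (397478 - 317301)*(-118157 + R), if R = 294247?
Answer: 14118367930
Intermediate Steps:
(397478 - 317301)*(-118157 + R) = (397478 - 317301)*(-118157 + 294247) = 80177*176090 = 14118367930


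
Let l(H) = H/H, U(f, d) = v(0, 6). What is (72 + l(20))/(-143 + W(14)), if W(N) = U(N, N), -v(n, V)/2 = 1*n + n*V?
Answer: -73/143 ≈ -0.51049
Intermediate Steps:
v(n, V) = -2*n - 2*V*n (v(n, V) = -2*(1*n + n*V) = -2*(n + V*n) = -2*n - 2*V*n)
U(f, d) = 0 (U(f, d) = -2*0*(1 + 6) = -2*0*7 = 0)
l(H) = 1
W(N) = 0
(72 + l(20))/(-143 + W(14)) = (72 + 1)/(-143 + 0) = 73/(-143) = 73*(-1/143) = -73/143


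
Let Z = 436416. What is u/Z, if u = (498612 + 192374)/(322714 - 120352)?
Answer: 345493/44157007296 ≈ 7.8242e-6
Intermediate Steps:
u = 345493/101181 (u = 690986/202362 = 690986*(1/202362) = 345493/101181 ≈ 3.4146)
u/Z = (345493/101181)/436416 = (345493/101181)*(1/436416) = 345493/44157007296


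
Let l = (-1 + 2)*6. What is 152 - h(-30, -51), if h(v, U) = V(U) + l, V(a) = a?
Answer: 197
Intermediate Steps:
l = 6 (l = 1*6 = 6)
h(v, U) = 6 + U (h(v, U) = U + 6 = 6 + U)
152 - h(-30, -51) = 152 - (6 - 51) = 152 - 1*(-45) = 152 + 45 = 197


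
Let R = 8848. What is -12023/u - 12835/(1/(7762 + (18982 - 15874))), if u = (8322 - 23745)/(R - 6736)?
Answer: -717245605258/5141 ≈ -1.3951e+8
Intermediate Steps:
u = -5141/704 (u = (8322 - 23745)/(8848 - 6736) = -15423/2112 = -15423*1/2112 = -5141/704 ≈ -7.3026)
-12023/u - 12835/(1/(7762 + (18982 - 15874))) = -12023/(-5141/704) - 12835/(1/(7762 + (18982 - 15874))) = -12023*(-704/5141) - 12835/(1/(7762 + 3108)) = 8464192/5141 - 12835/(1/10870) = 8464192/5141 - 12835/1/10870 = 8464192/5141 - 12835*10870 = 8464192/5141 - 139516450 = -717245605258/5141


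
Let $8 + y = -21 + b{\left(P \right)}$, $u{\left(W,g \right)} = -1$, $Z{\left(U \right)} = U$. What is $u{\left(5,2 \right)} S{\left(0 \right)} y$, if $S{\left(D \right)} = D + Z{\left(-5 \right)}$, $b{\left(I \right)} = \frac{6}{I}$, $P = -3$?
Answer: $-155$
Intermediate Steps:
$S{\left(D \right)} = -5 + D$ ($S{\left(D \right)} = D - 5 = -5 + D$)
$y = -31$ ($y = -8 - \left(21 - \frac{6}{-3}\right) = -8 + \left(-21 + 6 \left(- \frac{1}{3}\right)\right) = -8 - 23 = -31$)
$u{\left(5,2 \right)} S{\left(0 \right)} y = - (-5 + 0) \left(-31\right) = \left(-1\right) \left(-5\right) \left(-31\right) = 5 \left(-31\right) = -155$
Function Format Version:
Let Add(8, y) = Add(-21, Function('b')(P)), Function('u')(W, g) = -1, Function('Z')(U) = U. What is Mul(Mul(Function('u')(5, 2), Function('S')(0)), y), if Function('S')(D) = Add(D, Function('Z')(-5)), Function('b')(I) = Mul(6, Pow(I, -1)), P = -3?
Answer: -155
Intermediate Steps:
Function('S')(D) = Add(-5, D) (Function('S')(D) = Add(D, -5) = Add(-5, D))
y = -31 (y = Add(-8, Add(-21, Mul(6, Pow(-3, -1)))) = Add(-8, Add(-21, Mul(6, Rational(-1, 3)))) = Add(-8, Add(-21, -2)) = Add(-8, -23) = -31)
Mul(Mul(Function('u')(5, 2), Function('S')(0)), y) = Mul(Mul(-1, Add(-5, 0)), -31) = Mul(Mul(-1, -5), -31) = Mul(5, -31) = -155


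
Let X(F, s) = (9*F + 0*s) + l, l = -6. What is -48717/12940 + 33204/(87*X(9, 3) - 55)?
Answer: 17691/12940 ≈ 1.3672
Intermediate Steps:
X(F, s) = -6 + 9*F (X(F, s) = (9*F + 0*s) - 6 = (9*F + 0) - 6 = 9*F - 6 = -6 + 9*F)
-48717/12940 + 33204/(87*X(9, 3) - 55) = -48717/12940 + 33204/(87*(-6 + 9*9) - 55) = -48717*1/12940 + 33204/(87*(-6 + 81) - 55) = -48717/12940 + 33204/(87*75 - 55) = -48717/12940 + 33204/(6525 - 55) = -48717/12940 + 33204/6470 = -48717/12940 + 33204*(1/6470) = -48717/12940 + 16602/3235 = 17691/12940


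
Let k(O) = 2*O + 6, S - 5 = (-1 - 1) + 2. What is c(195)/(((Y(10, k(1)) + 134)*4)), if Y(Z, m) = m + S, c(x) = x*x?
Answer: 12675/196 ≈ 64.668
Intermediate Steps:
c(x) = x²
S = 5 (S = 5 + ((-1 - 1) + 2) = 5 + (-2 + 2) = 5 + 0 = 5)
k(O) = 6 + 2*O
Y(Z, m) = 5 + m (Y(Z, m) = m + 5 = 5 + m)
c(195)/(((Y(10, k(1)) + 134)*4)) = 195²/((((5 + (6 + 2*1)) + 134)*4)) = 38025/((((5 + (6 + 2)) + 134)*4)) = 38025/((((5 + 8) + 134)*4)) = 38025/(((13 + 134)*4)) = 38025/((147*4)) = 38025/588 = 38025*(1/588) = 12675/196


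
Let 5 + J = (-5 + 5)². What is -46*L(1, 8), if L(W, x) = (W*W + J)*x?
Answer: 1472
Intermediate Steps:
J = -5 (J = -5 + (-5 + 5)² = -5 + 0² = -5 + 0 = -5)
L(W, x) = x*(-5 + W²) (L(W, x) = (W*W - 5)*x = (W² - 5)*x = (-5 + W²)*x = x*(-5 + W²))
-46*L(1, 8) = -368*(-5 + 1²) = -368*(-5 + 1) = -368*(-4) = -46*(-32) = 1472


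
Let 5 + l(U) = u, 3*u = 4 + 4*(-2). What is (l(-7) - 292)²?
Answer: 801025/9 ≈ 89003.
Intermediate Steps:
u = -4/3 (u = (4 + 4*(-2))/3 = (4 - 8)/3 = (⅓)*(-4) = -4/3 ≈ -1.3333)
l(U) = -19/3 (l(U) = -5 - 4/3 = -19/3)
(l(-7) - 292)² = (-19/3 - 292)² = (-895/3)² = 801025/9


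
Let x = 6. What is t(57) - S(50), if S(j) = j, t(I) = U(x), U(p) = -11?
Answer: -61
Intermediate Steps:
t(I) = -11
t(57) - S(50) = -11 - 1*50 = -11 - 50 = -61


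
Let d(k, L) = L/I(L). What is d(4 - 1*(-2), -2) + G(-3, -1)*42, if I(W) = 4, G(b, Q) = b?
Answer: -253/2 ≈ -126.50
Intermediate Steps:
d(k, L) = L/4
d(4 - 1*(-2), -2) + G(-3, -1)*42 = (¼)*(-2) - 3*42 = -½ - 126 = -253/2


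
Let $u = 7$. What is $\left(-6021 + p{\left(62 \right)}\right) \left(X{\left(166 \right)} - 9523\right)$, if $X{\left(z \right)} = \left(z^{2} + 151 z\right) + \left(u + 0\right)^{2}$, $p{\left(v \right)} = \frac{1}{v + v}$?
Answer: $- \frac{8053606561}{31} \approx -2.5979 \cdot 10^{8}$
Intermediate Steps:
$p{\left(v \right)} = \frac{1}{2 v}$
$X{\left(z \right)} = 49 + z^{2} + 151 z$ ($X{\left(z \right)} = \left(z^{2} + 151 z\right) + \left(7 + 0\right)^{2} = \left(z^{2} + 151 z\right) + 7^{2} = \left(z^{2} + 151 z\right) + 49 = 49 + z^{2} + 151 z$)
$\left(-6021 + p{\left(62 \right)}\right) \left(X{\left(166 \right)} - 9523\right) = \left(-6021 + \frac{1}{2 \cdot 62}\right) \left(\left(49 + 166^{2} + 151 \cdot 166\right) - 9523\right) = \left(-6021 + \frac{1}{2} \cdot \frac{1}{62}\right) \left(\left(49 + 27556 + 25066\right) - 9523\right) = \left(-6021 + \frac{1}{124}\right) \left(52671 - 9523\right) = \left(- \frac{746603}{124}\right) 43148 = - \frac{8053606561}{31}$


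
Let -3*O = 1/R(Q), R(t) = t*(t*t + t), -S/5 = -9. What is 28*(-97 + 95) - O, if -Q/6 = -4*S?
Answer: -211827571199/3782635200 ≈ -56.000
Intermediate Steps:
S = 45 (S = -5*(-9) = 45)
Q = 1080 (Q = -(-24)*45 = -6*(-180) = 1080)
R(t) = t*(t + t²) (R(t) = t*(t² + t) = t*(t + t²))
O = -1/3782635200 (O = -1/(1166400*(1 + 1080))/3 = -1/(3*(1166400*1081)) = -⅓/1260878400 = -⅓*1/1260878400 = -1/3782635200 ≈ -2.6437e-10)
28*(-97 + 95) - O = 28*(-97 + 95) - 1*(-1/3782635200) = 28*(-2) + 1/3782635200 = -56 + 1/3782635200 = -211827571199/3782635200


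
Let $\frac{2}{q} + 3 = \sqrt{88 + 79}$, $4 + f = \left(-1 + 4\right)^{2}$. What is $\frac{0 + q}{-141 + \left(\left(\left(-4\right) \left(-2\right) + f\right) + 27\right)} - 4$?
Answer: $- \frac{31919}{7979} - \frac{\sqrt{167}}{7979} \approx -4.002$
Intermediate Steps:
$f = 5$ ($f = -4 + \left(-1 + 4\right)^{2} = -4 + 3^{2} = -4 + 9 = 5$)
$q = \frac{2}{-3 + \sqrt{167}}$ ($q = \frac{2}{-3 + \sqrt{88 + 79}} = \frac{2}{-3 + \sqrt{167}} \approx 0.20156$)
$\frac{0 + q}{-141 + \left(\left(\left(-4\right) \left(-2\right) + f\right) + 27\right)} - 4 = \frac{0 + \left(\frac{3}{79} + \frac{\sqrt{167}}{79}\right)}{-141 + \left(\left(\left(-4\right) \left(-2\right) + 5\right) + 27\right)} - 4 = \frac{\frac{3}{79} + \frac{\sqrt{167}}{79}}{-141 + \left(\left(8 + 5\right) + 27\right)} - 4 = \frac{\frac{3}{79} + \frac{\sqrt{167}}{79}}{-141 + \left(13 + 27\right)} - 4 = \frac{\frac{3}{79} + \frac{\sqrt{167}}{79}}{-141 + 40} - 4 = \frac{\frac{3}{79} + \frac{\sqrt{167}}{79}}{-101} - 4 = \left(\frac{3}{79} + \frac{\sqrt{167}}{79}\right) \left(- \frac{1}{101}\right) - 4 = \left(- \frac{3}{7979} - \frac{\sqrt{167}}{7979}\right) - 4 = - \frac{31919}{7979} - \frac{\sqrt{167}}{7979}$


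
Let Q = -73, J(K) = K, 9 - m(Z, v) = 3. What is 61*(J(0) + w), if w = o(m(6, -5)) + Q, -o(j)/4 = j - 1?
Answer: -5673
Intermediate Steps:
m(Z, v) = 6 (m(Z, v) = 9 - 1*3 = 9 - 3 = 6)
o(j) = 4 - 4*j (o(j) = -4*(j - 1) = -4*(-1 + j) = 4 - 4*j)
w = -93 (w = (4 - 4*6) - 73 = (4 - 24) - 73 = -20 - 73 = -93)
61*(J(0) + w) = 61*(0 - 93) = 61*(-93) = -5673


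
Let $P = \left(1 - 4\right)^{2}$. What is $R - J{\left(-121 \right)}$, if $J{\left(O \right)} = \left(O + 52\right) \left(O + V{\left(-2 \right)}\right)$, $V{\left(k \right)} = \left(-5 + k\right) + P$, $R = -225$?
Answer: $-8436$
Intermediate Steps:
$P = 9$ ($P = \left(-3\right)^{2} = 9$)
$V{\left(k \right)} = 4 + k$ ($V{\left(k \right)} = \left(-5 + k\right) + 9 = 4 + k$)
$J{\left(O \right)} = \left(2 + O\right) \left(52 + O\right)$ ($J{\left(O \right)} = \left(O + 52\right) \left(O + \left(4 - 2\right)\right) = \left(52 + O\right) \left(O + 2\right) = \left(52 + O\right) \left(2 + O\right) = \left(2 + O\right) \left(52 + O\right)$)
$R - J{\left(-121 \right)} = -225 - \left(104 + \left(-121\right)^{2} + 54 \left(-121\right)\right) = -225 - \left(104 + 14641 - 6534\right) = -225 - 8211 = -8436$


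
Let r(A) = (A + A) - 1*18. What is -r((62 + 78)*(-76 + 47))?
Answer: 8138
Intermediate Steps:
r(A) = -18 + 2*A (r(A) = 2*A - 18 = -18 + 2*A)
-r((62 + 78)*(-76 + 47)) = -(-18 + 2*((62 + 78)*(-76 + 47))) = -(-18 + 2*(140*(-29))) = -(-18 + 2*(-4060)) = -(-18 - 8120) = -1*(-8138) = 8138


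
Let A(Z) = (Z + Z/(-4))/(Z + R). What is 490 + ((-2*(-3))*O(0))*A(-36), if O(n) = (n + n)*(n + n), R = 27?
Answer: 490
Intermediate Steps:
O(n) = 4*n² (O(n) = (2*n)*(2*n) = 4*n²)
A(Z) = 3*Z/(4*(27 + Z)) (A(Z) = (Z + Z/(-4))/(Z + 27) = (Z + Z*(-¼))/(27 + Z) = (Z - Z/4)/(27 + Z) = (3*Z/4)/(27 + Z) = 3*Z/(4*(27 + Z)))
490 + ((-2*(-3))*O(0))*A(-36) = 490 + ((-2*(-3))*(4*0²))*((¾)*(-36)/(27 - 36)) = 490 + (6*(4*0))*((¾)*(-36)/(-9)) = 490 + (6*0)*((¾)*(-36)*(-⅑)) = 490 + 0*3 = 490 + 0 = 490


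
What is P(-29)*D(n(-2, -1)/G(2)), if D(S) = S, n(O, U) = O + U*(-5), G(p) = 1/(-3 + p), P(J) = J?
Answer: 87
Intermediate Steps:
n(O, U) = O - 5*U
P(-29)*D(n(-2, -1)/G(2)) = -29*(-2 - 5*(-1))/(1/(-3 + 2)) = -29*(-2 + 5)/(1/(-1)) = -87/(-1) = -87*(-1) = -29*(-3) = 87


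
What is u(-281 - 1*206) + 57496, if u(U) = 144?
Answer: 57640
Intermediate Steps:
u(-281 - 1*206) + 57496 = 144 + 57496 = 57640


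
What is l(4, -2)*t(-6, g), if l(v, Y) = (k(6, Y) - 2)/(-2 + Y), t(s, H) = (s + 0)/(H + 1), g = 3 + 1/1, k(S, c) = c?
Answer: -6/5 ≈ -1.2000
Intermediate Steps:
g = 4 (g = 3 + 1*1 = 3 + 1 = 4)
t(s, H) = s/(1 + H)
l(v, Y) = 1 (l(v, Y) = (Y - 2)/(-2 + Y) = (-2 + Y)/(-2 + Y) = 1)
l(4, -2)*t(-6, g) = 1*(-6/(1 + 4)) = 1*(-6/5) = -6/5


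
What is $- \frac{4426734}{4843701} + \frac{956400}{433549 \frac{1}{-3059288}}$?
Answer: $- \frac{4724067138485660722}{699993908283} \approx -6.7487 \cdot 10^{6}$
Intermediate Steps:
$- \frac{4426734}{4843701} + \frac{956400}{433549 \frac{1}{-3059288}} = \left(-4426734\right) \frac{1}{4843701} + \frac{956400}{433549 \left(- \frac{1}{3059288}\right)} = - \frac{1475578}{1614567} + \frac{956400}{- \frac{433549}{3059288}} = - \frac{1475578}{1614567} + 956400 \left(- \frac{3059288}{433549}\right) = - \frac{1475578}{1614567} - \frac{2925903043200}{433549} = - \frac{4724067138485660722}{699993908283}$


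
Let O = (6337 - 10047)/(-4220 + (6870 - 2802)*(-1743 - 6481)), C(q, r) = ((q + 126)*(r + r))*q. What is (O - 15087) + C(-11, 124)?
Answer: -5500851015027/16729726 ≈ -3.2881e+5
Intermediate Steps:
C(q, r) = 2*q*r*(126 + q) (C(q, r) = ((126 + q)*(2*r))*q = (2*r*(126 + q))*q = 2*q*r*(126 + q))
O = 1855/16729726 (O = -3710/(-4220 + 4068*(-8224)) = -3710/(-4220 - 33455232) = -3710/(-33459452) = -3710*(-1/33459452) = 1855/16729726 ≈ 0.00011088)
(O - 15087) + C(-11, 124) = (1855/16729726 - 15087) + 2*(-11)*124*(126 - 11) = -252401374307/16729726 + 2*(-11)*124*115 = -252401374307/16729726 - 313720 = -5500851015027/16729726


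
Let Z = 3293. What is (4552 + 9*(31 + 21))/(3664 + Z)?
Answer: 5020/6957 ≈ 0.72158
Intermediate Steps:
(4552 + 9*(31 + 21))/(3664 + Z) = (4552 + 9*(31 + 21))/(3664 + 3293) = (4552 + 9*52)/6957 = (4552 + 468)*(1/6957) = 5020*(1/6957) = 5020/6957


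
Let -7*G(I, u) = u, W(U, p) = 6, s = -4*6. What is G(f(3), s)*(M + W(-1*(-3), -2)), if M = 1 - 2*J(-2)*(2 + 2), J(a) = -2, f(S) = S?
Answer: 552/7 ≈ 78.857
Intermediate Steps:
s = -24
G(I, u) = -u/7
M = 17 (M = 1 - (-4)*(2 + 2) = 1 - (-4)*4 = 1 - 2*(-8) = 1 + 16 = 17)
G(f(3), s)*(M + W(-1*(-3), -2)) = (-⅐*(-24))*(17 + 6) = (24/7)*23 = 552/7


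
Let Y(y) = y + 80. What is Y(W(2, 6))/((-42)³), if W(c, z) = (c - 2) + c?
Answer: -41/37044 ≈ -0.0011068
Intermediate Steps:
W(c, z) = -2 + 2*c (W(c, z) = (-2 + c) + c = -2 + 2*c)
Y(y) = 80 + y
Y(W(2, 6))/((-42)³) = (80 + (-2 + 2*2))/((-42)³) = (80 + (-2 + 4))/(-74088) = (80 + 2)*(-1/74088) = 82*(-1/74088) = -41/37044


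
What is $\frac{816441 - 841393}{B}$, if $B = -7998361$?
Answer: $\frac{24952}{7998361} \approx 0.0031196$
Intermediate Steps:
$\frac{816441 - 841393}{B} = \frac{816441 - 841393}{-7998361} = \left(816441 - 841393\right) \left(- \frac{1}{7998361}\right) = \left(-24952\right) \left(- \frac{1}{7998361}\right) = \frac{24952}{7998361}$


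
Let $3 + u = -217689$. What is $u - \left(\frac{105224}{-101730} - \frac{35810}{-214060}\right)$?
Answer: $- \frac{237025629968573}{1088816190} \approx -2.1769 \cdot 10^{5}$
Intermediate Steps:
$u = -217692$ ($u = -3 - 217689 = -217692$)
$u - \left(\frac{105224}{-101730} - \frac{35810}{-214060}\right) = -217692 - \left(\frac{105224}{-101730} - \frac{35810}{-214060}\right) = -217692 - \left(105224 \left(- \frac{1}{101730}\right) - - \frac{3581}{21406}\right) = -217692 - \left(- \frac{52612}{50865} + \frac{3581}{21406}\right) = -217692 - - \frac{944064907}{1088816190} = -217692 + \frac{944064907}{1088816190} = - \frac{237025629968573}{1088816190}$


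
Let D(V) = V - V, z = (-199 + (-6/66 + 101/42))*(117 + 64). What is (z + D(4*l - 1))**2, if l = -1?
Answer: 270513315449521/213444 ≈ 1.2674e+9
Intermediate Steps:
z = -16447289/462 (z = (-199 + (-6*1/66 + 101*(1/42)))*181 = (-199 + (-1/11 + 101/42))*181 = (-199 + 1069/462)*181 = -90869/462*181 = -16447289/462 ≈ -35600.)
D(V) = 0
(z + D(4*l - 1))**2 = (-16447289/462 + 0)**2 = (-16447289/462)**2 = 270513315449521/213444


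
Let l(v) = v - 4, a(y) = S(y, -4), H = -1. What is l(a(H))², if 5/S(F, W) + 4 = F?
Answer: 25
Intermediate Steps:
S(F, W) = 5/(-4 + F)
a(y) = 5/(-4 + y)
l(v) = -4 + v
l(a(H))² = (-4 + 5/(-4 - 1))² = (-4 + 5/(-5))² = (-4 + 5*(-⅕))² = (-4 - 1)² = (-5)² = 25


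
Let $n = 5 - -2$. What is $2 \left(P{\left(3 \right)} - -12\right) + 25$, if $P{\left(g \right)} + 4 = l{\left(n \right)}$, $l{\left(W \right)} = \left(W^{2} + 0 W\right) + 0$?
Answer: $139$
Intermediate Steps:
$n = 7$ ($n = 5 + 2 = 7$)
$l{\left(W \right)} = W^{2}$ ($l{\left(W \right)} = \left(W^{2} + 0\right) + 0 = W^{2} + 0 = W^{2}$)
$P{\left(g \right)} = 45$ ($P{\left(g \right)} = -4 + 7^{2} = -4 + 49 = 45$)
$2 \left(P{\left(3 \right)} - -12\right) + 25 = 2 \left(45 - -12\right) + 25 = 2 \left(45 + 12\right) + 25 = 2 \cdot 57 + 25 = 114 + 25 = 139$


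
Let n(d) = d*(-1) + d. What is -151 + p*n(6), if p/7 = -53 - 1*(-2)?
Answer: -151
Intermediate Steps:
p = -357 (p = 7*(-53 - 1*(-2)) = 7*(-53 + 2) = 7*(-51) = -357)
n(d) = 0 (n(d) = -d + d = 0)
-151 + p*n(6) = -151 - 357*0 = -151 + 0 = -151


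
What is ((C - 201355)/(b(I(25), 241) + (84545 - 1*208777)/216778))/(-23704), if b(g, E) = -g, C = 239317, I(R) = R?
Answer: 685777203/10950619844 ≈ 0.062624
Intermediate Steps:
((C - 201355)/(b(I(25), 241) + (84545 - 1*208777)/216778))/(-23704) = ((239317 - 201355)/(-1*25 + (84545 - 1*208777)/216778))/(-23704) = (37962/(-25 + (84545 - 208777)*(1/216778)))*(-1/23704) = (37962/(-25 - 124232*1/216778))*(-1/23704) = (37962/(-25 - 62116/108389))*(-1/23704) = (37962/(-2771841/108389))*(-1/23704) = (37962*(-108389/2771841))*(-1/23704) = -1371554406/923947*(-1/23704) = 685777203/10950619844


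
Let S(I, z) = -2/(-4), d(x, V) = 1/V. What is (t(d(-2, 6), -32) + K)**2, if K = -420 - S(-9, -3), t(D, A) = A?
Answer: 819025/4 ≈ 2.0476e+5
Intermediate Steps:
S(I, z) = 1/2 (S(I, z) = -2*(-1/4) = 1/2)
K = -841/2 (K = -420 - 1*1/2 = -420 - 1/2 = -841/2 ≈ -420.50)
(t(d(-2, 6), -32) + K)**2 = (-32 - 841/2)**2 = (-905/2)**2 = 819025/4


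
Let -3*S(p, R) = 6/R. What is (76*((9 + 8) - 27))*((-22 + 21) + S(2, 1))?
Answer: 2280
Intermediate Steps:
S(p, R) = -2/R
(76*((9 + 8) - 27))*((-22 + 21) + S(2, 1)) = (76*((9 + 8) - 27))*((-22 + 21) - 2/1) = (76*(17 - 27))*(-1 - 2*1) = (76*(-10))*(-1 - 2) = -760*(-3) = 2280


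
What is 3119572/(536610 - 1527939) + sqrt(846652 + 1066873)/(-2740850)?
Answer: -3119572/991329 - sqrt(76541)/548170 ≈ -3.1474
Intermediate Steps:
3119572/(536610 - 1527939) + sqrt(846652 + 1066873)/(-2740850) = 3119572/(-991329) + sqrt(1913525)*(-1/2740850) = 3119572*(-1/991329) + (5*sqrt(76541))*(-1/2740850) = -3119572/991329 - sqrt(76541)/548170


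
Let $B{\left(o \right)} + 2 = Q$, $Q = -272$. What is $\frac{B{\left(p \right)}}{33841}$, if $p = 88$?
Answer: $- \frac{274}{33841} \approx -0.0080967$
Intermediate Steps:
$B{\left(o \right)} = -274$ ($B{\left(o \right)} = -2 - 272 = -274$)
$\frac{B{\left(p \right)}}{33841} = - \frac{274}{33841}$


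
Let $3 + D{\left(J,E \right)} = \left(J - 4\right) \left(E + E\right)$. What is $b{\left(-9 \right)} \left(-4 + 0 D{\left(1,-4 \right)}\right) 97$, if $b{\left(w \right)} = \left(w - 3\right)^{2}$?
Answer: $-55872$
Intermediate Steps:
$D{\left(J,E \right)} = -3 + 2 E \left(-4 + J\right)$ ($D{\left(J,E \right)} = -3 + \left(J - 4\right) \left(E + E\right) = -3 + \left(-4 + J\right) 2 E = -3 + 2 E \left(-4 + J\right)$)
$b{\left(w \right)} = \left(-3 + w\right)^{2}$
$b{\left(-9 \right)} \left(-4 + 0 D{\left(1,-4 \right)}\right) 97 = \left(-3 - 9\right)^{2} \left(-4 + 0 \left(-3 - -32 + 2 \left(-4\right) 1\right)\right) 97 = \left(-12\right)^{2} \left(-4 + 0 \left(-3 + 32 - 8\right)\right) 97 = 144 \left(-4 + 0 \cdot 21\right) 97 = 144 \left(-4 + 0\right) 97 = 144 \left(-4\right) 97 = \left(-576\right) 97 = -55872$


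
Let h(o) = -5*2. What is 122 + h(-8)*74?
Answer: -618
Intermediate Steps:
h(o) = -10
122 + h(-8)*74 = 122 - 10*74 = 122 - 740 = -618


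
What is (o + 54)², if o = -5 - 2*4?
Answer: 1681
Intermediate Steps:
o = -13 (o = -5 - 8 = -13)
(o + 54)² = (-13 + 54)² = 41² = 1681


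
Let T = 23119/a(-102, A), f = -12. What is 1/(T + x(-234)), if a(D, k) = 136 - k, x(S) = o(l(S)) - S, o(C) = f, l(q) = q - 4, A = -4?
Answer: 140/54199 ≈ 0.0025831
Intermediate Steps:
l(q) = -4 + q
o(C) = -12
x(S) = -12 - S
T = 23119/140 (T = 23119/(136 - 1*(-4)) = 23119/(136 + 4) = 23119/140 ≈ 165.14)
1/(T + x(-234)) = 1/(23119/140 + (-12 - 1*(-234))) = 1/(23119/140 + (-12 + 234)) = 1/(23119/140 + 222) = 1/(54199/140) = 140/54199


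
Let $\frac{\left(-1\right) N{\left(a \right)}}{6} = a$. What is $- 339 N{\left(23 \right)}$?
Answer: $46782$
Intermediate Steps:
$N{\left(a \right)} = - 6 a$
$- 339 N{\left(23 \right)} = - 339 \left(\left(-6\right) 23\right) = \left(-339\right) \left(-138\right) = 46782$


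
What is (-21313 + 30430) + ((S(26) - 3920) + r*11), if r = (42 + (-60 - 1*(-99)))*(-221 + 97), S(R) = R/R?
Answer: -105286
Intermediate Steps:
S(R) = 1
r = -10044 (r = (42 + (-60 + 99))*(-124) = (42 + 39)*(-124) = 81*(-124) = -10044)
(-21313 + 30430) + ((S(26) - 3920) + r*11) = (-21313 + 30430) + ((1 - 3920) - 10044*11) = 9117 + (-3919 - 110484) = 9117 - 114403 = -105286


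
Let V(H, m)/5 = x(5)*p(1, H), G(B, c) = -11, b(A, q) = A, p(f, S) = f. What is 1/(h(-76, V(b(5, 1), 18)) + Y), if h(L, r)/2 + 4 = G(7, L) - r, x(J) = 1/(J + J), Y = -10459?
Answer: -1/10490 ≈ -9.5329e-5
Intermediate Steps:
x(J) = 1/(2*J)
V(H, m) = ½ (V(H, m) = 5*(((½)/5)*1) = 5*(((½)*(⅕))*1) = 5*((⅒)*1) = 5*(⅒) = ½)
h(L, r) = -30 - 2*r (h(L, r) = -8 + 2*(-11 - r) = -8 + (-22 - 2*r) = -30 - 2*r)
1/(h(-76, V(b(5, 1), 18)) + Y) = 1/((-30 - 2*½) - 10459) = 1/((-30 - 1) - 10459) = 1/(-31 - 10459) = 1/(-10490) = -1/10490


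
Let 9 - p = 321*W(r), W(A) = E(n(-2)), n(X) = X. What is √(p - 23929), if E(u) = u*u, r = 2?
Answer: 2*I*√6301 ≈ 158.76*I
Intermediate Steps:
E(u) = u²
W(A) = 4 (W(A) = (-2)² = 4)
p = -1275 (p = 9 - 321*4 = 9 - 1*1284 = 9 - 1284 = -1275)
√(p - 23929) = √(-1275 - 23929) = √(-25204) = 2*I*√6301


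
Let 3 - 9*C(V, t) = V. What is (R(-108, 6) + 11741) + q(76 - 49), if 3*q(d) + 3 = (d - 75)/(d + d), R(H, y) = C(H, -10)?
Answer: 317305/27 ≈ 11752.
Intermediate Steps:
C(V, t) = ⅓ - V/9
R(H, y) = ⅓ - H/9
q(d) = -1 + (-75 + d)/(6*d) (q(d) = -1 + ((d - 75)/(d + d))/3 = -1 + ((-75 + d)/((2*d)))/3 = -1 + ((-75 + d)*(1/(2*d)))/3 = -1 + ((-75 + d)/(2*d))/3 = -1 + (-75 + d)/(6*d))
(R(-108, 6) + 11741) + q(76 - 49) = ((⅓ - ⅑*(-108)) + 11741) + 5*(-15 - (76 - 49))/(6*(76 - 49)) = ((⅓ + 12) + 11741) + (⅚)*(-15 - 1*27)/27 = (37/3 + 11741) + (⅚)*(1/27)*(-15 - 27) = 35260/3 + (⅚)*(1/27)*(-42) = 35260/3 - 35/27 = 317305/27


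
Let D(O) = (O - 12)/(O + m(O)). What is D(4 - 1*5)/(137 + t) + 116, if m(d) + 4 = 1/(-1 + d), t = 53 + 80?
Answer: 172273/1485 ≈ 116.01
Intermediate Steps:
t = 133
m(d) = -4 + 1/(-1 + d)
D(O) = (-12 + O)/(O + (5 - 4*O)/(-1 + O)) (D(O) = (O - 12)/(O + (5 - 4*O)/(-1 + O)) = (-12 + O)/(O + (5 - 4*O)/(-1 + O)))
D(4 - 1*5)/(137 + t) + 116 = ((-1 + (4 - 1*5))*(-12 + (4 - 1*5))/(5 - 4*(4 - 1*5) + (4 - 1*5)*(-1 + (4 - 1*5))))/(137 + 133) + 116 = ((-1 + (4 - 5))*(-12 + (4 - 5))/(5 - 4*(4 - 5) + (4 - 5)*(-1 + (4 - 5))))/270 + 116 = ((-1 - 1)*(-12 - 1)/(5 - 4*(-1) - (-1 - 1)))/270 + 116 = (-2*(-13)/(5 + 4 - 1*(-2)))/270 + 116 = (-2*(-13)/(5 + 4 + 2))/270 + 116 = (-2*(-13)/11)/270 + 116 = ((1/11)*(-2)*(-13))/270 + 116 = (1/270)*(26/11) + 116 = 13/1485 + 116 = 172273/1485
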